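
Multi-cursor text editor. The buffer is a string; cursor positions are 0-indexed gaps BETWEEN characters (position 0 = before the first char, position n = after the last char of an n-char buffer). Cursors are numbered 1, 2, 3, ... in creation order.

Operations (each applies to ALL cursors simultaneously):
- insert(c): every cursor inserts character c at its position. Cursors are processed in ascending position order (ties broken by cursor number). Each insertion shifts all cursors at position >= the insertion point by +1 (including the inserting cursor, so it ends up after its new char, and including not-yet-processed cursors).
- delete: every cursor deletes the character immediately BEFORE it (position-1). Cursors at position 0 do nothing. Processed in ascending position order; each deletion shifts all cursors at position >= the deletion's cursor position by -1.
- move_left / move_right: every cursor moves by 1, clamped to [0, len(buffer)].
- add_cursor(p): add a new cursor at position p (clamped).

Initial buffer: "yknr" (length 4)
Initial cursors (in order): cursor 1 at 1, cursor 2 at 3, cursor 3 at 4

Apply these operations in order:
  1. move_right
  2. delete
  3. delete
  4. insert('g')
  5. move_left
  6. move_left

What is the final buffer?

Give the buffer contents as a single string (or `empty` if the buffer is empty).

After op 1 (move_right): buffer="yknr" (len 4), cursors c1@2 c2@4 c3@4, authorship ....
After op 2 (delete): buffer="y" (len 1), cursors c1@1 c2@1 c3@1, authorship .
After op 3 (delete): buffer="" (len 0), cursors c1@0 c2@0 c3@0, authorship 
After op 4 (insert('g')): buffer="ggg" (len 3), cursors c1@3 c2@3 c3@3, authorship 123
After op 5 (move_left): buffer="ggg" (len 3), cursors c1@2 c2@2 c3@2, authorship 123
After op 6 (move_left): buffer="ggg" (len 3), cursors c1@1 c2@1 c3@1, authorship 123

Answer: ggg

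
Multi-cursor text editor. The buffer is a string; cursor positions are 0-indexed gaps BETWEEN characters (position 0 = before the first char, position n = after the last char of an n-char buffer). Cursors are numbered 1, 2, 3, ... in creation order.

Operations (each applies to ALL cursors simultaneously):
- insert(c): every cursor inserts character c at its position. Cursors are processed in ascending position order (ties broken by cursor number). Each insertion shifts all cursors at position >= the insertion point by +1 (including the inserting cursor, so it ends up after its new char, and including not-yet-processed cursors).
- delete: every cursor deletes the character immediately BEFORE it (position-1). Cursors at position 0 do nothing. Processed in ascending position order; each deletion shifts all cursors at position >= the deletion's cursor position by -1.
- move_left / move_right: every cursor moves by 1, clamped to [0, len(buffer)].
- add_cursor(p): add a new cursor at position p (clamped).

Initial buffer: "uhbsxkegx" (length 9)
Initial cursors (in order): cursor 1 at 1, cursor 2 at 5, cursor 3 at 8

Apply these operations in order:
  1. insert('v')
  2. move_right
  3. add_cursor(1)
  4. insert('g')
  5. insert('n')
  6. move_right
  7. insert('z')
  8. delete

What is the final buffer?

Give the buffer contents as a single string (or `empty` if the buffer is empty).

After op 1 (insert('v')): buffer="uvhbsxvkegvx" (len 12), cursors c1@2 c2@7 c3@11, authorship .1....2...3.
After op 2 (move_right): buffer="uvhbsxvkegvx" (len 12), cursors c1@3 c2@8 c3@12, authorship .1....2...3.
After op 3 (add_cursor(1)): buffer="uvhbsxvkegvx" (len 12), cursors c4@1 c1@3 c2@8 c3@12, authorship .1....2...3.
After op 4 (insert('g')): buffer="ugvhgbsxvkgegvxg" (len 16), cursors c4@2 c1@5 c2@11 c3@16, authorship .41.1...2.2..3.3
After op 5 (insert('n')): buffer="ugnvhgnbsxvkgnegvxgn" (len 20), cursors c4@3 c1@7 c2@14 c3@20, authorship .441.11...2.22..3.33
After op 6 (move_right): buffer="ugnvhgnbsxvkgnegvxgn" (len 20), cursors c4@4 c1@8 c2@15 c3@20, authorship .441.11...2.22..3.33
After op 7 (insert('z')): buffer="ugnvzhgnbzsxvkgnezgvxgnz" (len 24), cursors c4@5 c1@10 c2@18 c3@24, authorship .4414.11.1..2.22.2.3.333
After op 8 (delete): buffer="ugnvhgnbsxvkgnegvxgn" (len 20), cursors c4@4 c1@8 c2@15 c3@20, authorship .441.11...2.22..3.33

Answer: ugnvhgnbsxvkgnegvxgn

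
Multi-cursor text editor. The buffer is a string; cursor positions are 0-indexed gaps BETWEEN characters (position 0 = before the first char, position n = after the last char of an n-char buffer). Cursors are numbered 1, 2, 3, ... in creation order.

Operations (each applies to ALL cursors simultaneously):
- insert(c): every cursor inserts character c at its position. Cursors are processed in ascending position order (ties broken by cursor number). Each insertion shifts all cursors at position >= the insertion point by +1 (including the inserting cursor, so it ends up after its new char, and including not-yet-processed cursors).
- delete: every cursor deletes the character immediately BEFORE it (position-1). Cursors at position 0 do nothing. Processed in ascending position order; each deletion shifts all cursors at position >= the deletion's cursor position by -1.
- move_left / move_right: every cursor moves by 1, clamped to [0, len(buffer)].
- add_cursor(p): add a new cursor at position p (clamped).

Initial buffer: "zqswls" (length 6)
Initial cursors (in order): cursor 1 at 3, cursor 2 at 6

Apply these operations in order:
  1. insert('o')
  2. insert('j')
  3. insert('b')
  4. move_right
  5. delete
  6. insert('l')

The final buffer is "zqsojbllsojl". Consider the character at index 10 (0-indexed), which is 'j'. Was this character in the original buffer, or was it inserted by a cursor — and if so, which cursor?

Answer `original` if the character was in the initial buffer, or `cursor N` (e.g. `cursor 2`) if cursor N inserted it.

Answer: cursor 2

Derivation:
After op 1 (insert('o')): buffer="zqsowlso" (len 8), cursors c1@4 c2@8, authorship ...1...2
After op 2 (insert('j')): buffer="zqsojwlsoj" (len 10), cursors c1@5 c2@10, authorship ...11...22
After op 3 (insert('b')): buffer="zqsojbwlsojb" (len 12), cursors c1@6 c2@12, authorship ...111...222
After op 4 (move_right): buffer="zqsojbwlsojb" (len 12), cursors c1@7 c2@12, authorship ...111...222
After op 5 (delete): buffer="zqsojblsoj" (len 10), cursors c1@6 c2@10, authorship ...111..22
After op 6 (insert('l')): buffer="zqsojbllsojl" (len 12), cursors c1@7 c2@12, authorship ...1111..222
Authorship (.=original, N=cursor N): . . . 1 1 1 1 . . 2 2 2
Index 10: author = 2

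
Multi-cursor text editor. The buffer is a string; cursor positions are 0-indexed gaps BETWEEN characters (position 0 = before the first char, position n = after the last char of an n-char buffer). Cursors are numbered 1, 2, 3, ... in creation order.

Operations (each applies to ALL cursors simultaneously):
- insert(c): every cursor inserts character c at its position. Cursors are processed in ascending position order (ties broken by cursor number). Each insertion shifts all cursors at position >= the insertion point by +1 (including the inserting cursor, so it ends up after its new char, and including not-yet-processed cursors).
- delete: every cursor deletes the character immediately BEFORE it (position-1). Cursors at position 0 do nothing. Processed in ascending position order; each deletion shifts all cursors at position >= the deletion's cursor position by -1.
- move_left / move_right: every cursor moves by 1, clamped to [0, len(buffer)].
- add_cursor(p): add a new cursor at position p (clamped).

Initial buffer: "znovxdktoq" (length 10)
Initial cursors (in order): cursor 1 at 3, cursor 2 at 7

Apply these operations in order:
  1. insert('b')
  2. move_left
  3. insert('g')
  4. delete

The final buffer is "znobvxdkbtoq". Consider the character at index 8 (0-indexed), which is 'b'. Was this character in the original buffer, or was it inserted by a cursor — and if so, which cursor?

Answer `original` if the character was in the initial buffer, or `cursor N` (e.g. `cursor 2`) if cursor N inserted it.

After op 1 (insert('b')): buffer="znobvxdkbtoq" (len 12), cursors c1@4 c2@9, authorship ...1....2...
After op 2 (move_left): buffer="znobvxdkbtoq" (len 12), cursors c1@3 c2@8, authorship ...1....2...
After op 3 (insert('g')): buffer="znogbvxdkgbtoq" (len 14), cursors c1@4 c2@10, authorship ...11....22...
After op 4 (delete): buffer="znobvxdkbtoq" (len 12), cursors c1@3 c2@8, authorship ...1....2...
Authorship (.=original, N=cursor N): . . . 1 . . . . 2 . . .
Index 8: author = 2

Answer: cursor 2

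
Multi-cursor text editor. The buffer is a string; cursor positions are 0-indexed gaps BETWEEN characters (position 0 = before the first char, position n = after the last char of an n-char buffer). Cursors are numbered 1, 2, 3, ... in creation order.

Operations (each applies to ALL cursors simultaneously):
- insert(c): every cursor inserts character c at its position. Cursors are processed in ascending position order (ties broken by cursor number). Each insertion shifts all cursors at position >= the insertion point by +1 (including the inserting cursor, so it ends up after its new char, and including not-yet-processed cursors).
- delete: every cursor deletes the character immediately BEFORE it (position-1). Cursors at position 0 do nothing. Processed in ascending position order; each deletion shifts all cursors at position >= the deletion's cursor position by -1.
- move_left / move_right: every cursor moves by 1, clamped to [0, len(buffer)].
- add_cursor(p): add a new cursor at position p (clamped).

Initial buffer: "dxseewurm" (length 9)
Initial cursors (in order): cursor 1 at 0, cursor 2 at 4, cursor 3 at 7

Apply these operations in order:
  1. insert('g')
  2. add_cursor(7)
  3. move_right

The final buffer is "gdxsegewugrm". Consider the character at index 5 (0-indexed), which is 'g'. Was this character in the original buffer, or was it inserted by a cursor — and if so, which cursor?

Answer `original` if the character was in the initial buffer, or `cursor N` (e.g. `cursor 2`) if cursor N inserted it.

After op 1 (insert('g')): buffer="gdxsegewugrm" (len 12), cursors c1@1 c2@6 c3@10, authorship 1....2...3..
After op 2 (add_cursor(7)): buffer="gdxsegewugrm" (len 12), cursors c1@1 c2@6 c4@7 c3@10, authorship 1....2...3..
After op 3 (move_right): buffer="gdxsegewugrm" (len 12), cursors c1@2 c2@7 c4@8 c3@11, authorship 1....2...3..
Authorship (.=original, N=cursor N): 1 . . . . 2 . . . 3 . .
Index 5: author = 2

Answer: cursor 2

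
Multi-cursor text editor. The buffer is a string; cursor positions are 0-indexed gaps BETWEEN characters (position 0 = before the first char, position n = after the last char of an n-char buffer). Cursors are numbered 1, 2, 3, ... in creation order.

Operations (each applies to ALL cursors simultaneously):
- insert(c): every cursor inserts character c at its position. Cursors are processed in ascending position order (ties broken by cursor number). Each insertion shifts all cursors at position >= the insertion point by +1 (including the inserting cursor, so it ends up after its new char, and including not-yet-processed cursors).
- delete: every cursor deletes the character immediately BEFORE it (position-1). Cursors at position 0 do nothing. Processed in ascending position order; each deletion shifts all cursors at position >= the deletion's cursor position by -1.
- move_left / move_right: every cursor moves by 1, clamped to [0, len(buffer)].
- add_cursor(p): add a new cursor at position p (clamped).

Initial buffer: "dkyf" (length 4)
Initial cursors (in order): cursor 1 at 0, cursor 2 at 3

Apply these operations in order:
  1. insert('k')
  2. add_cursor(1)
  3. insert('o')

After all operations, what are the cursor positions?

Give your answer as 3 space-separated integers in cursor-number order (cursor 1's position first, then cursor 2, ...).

After op 1 (insert('k')): buffer="kdkykf" (len 6), cursors c1@1 c2@5, authorship 1...2.
After op 2 (add_cursor(1)): buffer="kdkykf" (len 6), cursors c1@1 c3@1 c2@5, authorship 1...2.
After op 3 (insert('o')): buffer="koodkykof" (len 9), cursors c1@3 c3@3 c2@8, authorship 113...22.

Answer: 3 8 3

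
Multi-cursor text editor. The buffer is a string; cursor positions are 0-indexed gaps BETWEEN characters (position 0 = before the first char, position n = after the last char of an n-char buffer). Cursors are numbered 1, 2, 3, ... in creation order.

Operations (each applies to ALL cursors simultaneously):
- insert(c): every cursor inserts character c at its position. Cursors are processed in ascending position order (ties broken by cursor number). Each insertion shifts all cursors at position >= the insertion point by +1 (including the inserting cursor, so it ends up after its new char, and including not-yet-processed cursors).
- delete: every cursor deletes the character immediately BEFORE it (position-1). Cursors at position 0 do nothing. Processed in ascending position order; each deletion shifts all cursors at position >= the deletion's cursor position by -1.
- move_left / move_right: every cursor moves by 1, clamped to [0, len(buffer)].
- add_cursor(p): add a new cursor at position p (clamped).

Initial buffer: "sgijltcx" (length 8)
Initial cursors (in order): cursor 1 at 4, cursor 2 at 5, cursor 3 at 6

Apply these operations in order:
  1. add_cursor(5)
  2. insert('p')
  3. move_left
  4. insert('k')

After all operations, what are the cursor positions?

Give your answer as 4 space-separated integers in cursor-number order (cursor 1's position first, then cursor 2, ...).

Answer: 5 10 13 10

Derivation:
After op 1 (add_cursor(5)): buffer="sgijltcx" (len 8), cursors c1@4 c2@5 c4@5 c3@6, authorship ........
After op 2 (insert('p')): buffer="sgijplpptpcx" (len 12), cursors c1@5 c2@8 c4@8 c3@10, authorship ....1.24.3..
After op 3 (move_left): buffer="sgijplpptpcx" (len 12), cursors c1@4 c2@7 c4@7 c3@9, authorship ....1.24.3..
After op 4 (insert('k')): buffer="sgijkplpkkptkpcx" (len 16), cursors c1@5 c2@10 c4@10 c3@13, authorship ....11.2244.33..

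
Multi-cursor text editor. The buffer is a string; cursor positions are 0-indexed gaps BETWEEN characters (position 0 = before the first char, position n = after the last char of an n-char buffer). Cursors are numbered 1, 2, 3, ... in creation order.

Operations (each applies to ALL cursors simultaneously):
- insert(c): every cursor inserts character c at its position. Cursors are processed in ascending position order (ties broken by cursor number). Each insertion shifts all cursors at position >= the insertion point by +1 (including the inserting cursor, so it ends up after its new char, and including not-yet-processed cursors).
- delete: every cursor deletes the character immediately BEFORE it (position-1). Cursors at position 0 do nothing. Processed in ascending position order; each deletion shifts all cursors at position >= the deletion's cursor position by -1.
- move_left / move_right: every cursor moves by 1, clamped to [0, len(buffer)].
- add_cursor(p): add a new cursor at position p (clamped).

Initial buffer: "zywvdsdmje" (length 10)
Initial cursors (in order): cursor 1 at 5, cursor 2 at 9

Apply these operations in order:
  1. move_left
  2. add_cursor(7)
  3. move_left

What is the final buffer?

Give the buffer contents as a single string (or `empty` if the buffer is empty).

Answer: zywvdsdmje

Derivation:
After op 1 (move_left): buffer="zywvdsdmje" (len 10), cursors c1@4 c2@8, authorship ..........
After op 2 (add_cursor(7)): buffer="zywvdsdmje" (len 10), cursors c1@4 c3@7 c2@8, authorship ..........
After op 3 (move_left): buffer="zywvdsdmje" (len 10), cursors c1@3 c3@6 c2@7, authorship ..........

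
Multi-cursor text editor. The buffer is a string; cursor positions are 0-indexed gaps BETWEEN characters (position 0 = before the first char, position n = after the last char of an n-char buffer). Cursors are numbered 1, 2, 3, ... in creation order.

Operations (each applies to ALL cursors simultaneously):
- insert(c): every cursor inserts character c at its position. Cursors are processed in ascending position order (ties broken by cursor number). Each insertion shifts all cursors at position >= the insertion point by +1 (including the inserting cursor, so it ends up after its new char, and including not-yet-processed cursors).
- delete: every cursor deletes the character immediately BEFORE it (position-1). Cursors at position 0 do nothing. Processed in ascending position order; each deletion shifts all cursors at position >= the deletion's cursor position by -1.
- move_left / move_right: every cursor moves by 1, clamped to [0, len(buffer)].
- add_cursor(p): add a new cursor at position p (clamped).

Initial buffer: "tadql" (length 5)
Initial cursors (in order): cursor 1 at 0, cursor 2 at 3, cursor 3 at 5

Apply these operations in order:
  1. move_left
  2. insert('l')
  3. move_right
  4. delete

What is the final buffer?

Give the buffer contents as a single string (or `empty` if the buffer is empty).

Answer: lalql

Derivation:
After op 1 (move_left): buffer="tadql" (len 5), cursors c1@0 c2@2 c3@4, authorship .....
After op 2 (insert('l')): buffer="ltaldqll" (len 8), cursors c1@1 c2@4 c3@7, authorship 1..2..3.
After op 3 (move_right): buffer="ltaldqll" (len 8), cursors c1@2 c2@5 c3@8, authorship 1..2..3.
After op 4 (delete): buffer="lalql" (len 5), cursors c1@1 c2@3 c3@5, authorship 1.2.3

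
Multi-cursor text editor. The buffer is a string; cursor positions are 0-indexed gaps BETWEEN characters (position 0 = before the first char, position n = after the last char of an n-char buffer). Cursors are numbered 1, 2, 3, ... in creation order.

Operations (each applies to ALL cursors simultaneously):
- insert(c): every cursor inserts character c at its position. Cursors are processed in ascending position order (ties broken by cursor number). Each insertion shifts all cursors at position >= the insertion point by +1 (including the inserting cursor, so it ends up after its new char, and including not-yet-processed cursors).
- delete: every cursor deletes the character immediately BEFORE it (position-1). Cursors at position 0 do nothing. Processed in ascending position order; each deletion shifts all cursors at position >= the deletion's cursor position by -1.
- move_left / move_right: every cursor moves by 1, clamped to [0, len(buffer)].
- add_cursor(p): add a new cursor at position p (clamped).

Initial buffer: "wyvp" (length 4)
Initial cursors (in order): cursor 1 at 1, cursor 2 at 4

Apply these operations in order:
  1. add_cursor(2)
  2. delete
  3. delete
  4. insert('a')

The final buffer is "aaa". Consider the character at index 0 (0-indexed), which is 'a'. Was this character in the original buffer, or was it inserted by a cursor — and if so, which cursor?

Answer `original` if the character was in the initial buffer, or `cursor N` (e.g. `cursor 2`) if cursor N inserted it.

After op 1 (add_cursor(2)): buffer="wyvp" (len 4), cursors c1@1 c3@2 c2@4, authorship ....
After op 2 (delete): buffer="v" (len 1), cursors c1@0 c3@0 c2@1, authorship .
After op 3 (delete): buffer="" (len 0), cursors c1@0 c2@0 c3@0, authorship 
After op 4 (insert('a')): buffer="aaa" (len 3), cursors c1@3 c2@3 c3@3, authorship 123
Authorship (.=original, N=cursor N): 1 2 3
Index 0: author = 1

Answer: cursor 1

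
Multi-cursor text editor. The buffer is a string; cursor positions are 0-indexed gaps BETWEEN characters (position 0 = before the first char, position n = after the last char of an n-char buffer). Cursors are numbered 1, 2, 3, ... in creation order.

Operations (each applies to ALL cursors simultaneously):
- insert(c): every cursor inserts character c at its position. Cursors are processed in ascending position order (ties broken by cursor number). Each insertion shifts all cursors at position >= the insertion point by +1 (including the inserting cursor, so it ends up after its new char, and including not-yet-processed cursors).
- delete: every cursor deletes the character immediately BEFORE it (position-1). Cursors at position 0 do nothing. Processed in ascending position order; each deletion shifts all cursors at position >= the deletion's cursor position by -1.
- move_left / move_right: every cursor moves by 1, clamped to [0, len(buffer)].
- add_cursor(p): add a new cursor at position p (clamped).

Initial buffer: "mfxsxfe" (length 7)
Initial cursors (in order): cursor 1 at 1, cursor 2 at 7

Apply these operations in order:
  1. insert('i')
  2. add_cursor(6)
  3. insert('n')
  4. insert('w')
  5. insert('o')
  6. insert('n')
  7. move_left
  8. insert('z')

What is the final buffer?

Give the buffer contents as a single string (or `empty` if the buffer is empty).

Answer: minwoznfxsxnwoznfeinwozn

Derivation:
After op 1 (insert('i')): buffer="mifxsxfei" (len 9), cursors c1@2 c2@9, authorship .1......2
After op 2 (add_cursor(6)): buffer="mifxsxfei" (len 9), cursors c1@2 c3@6 c2@9, authorship .1......2
After op 3 (insert('n')): buffer="minfxsxnfein" (len 12), cursors c1@3 c3@8 c2@12, authorship .11....3..22
After op 4 (insert('w')): buffer="minwfxsxnwfeinw" (len 15), cursors c1@4 c3@10 c2@15, authorship .111....33..222
After op 5 (insert('o')): buffer="minwofxsxnwofeinwo" (len 18), cursors c1@5 c3@12 c2@18, authorship .1111....333..2222
After op 6 (insert('n')): buffer="minwonfxsxnwonfeinwon" (len 21), cursors c1@6 c3@14 c2@21, authorship .11111....3333..22222
After op 7 (move_left): buffer="minwonfxsxnwonfeinwon" (len 21), cursors c1@5 c3@13 c2@20, authorship .11111....3333..22222
After op 8 (insert('z')): buffer="minwoznfxsxnwoznfeinwozn" (len 24), cursors c1@6 c3@15 c2@23, authorship .111111....33333..222222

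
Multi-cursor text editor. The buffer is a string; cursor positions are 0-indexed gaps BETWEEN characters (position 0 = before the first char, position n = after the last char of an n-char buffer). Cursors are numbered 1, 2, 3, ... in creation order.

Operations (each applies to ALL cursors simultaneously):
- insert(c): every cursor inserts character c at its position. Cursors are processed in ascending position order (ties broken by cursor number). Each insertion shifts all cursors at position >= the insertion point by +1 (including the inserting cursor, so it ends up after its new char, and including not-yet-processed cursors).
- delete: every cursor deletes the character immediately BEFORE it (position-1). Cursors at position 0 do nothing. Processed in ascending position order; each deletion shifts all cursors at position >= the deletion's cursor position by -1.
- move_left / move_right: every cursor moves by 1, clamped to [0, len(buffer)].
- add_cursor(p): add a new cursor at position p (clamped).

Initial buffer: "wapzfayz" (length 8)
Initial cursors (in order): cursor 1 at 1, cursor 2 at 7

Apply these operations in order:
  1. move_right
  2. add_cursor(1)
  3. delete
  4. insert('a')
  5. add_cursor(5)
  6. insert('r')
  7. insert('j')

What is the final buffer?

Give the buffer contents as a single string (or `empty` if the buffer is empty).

After op 1 (move_right): buffer="wapzfayz" (len 8), cursors c1@2 c2@8, authorship ........
After op 2 (add_cursor(1)): buffer="wapzfayz" (len 8), cursors c3@1 c1@2 c2@8, authorship ........
After op 3 (delete): buffer="pzfay" (len 5), cursors c1@0 c3@0 c2@5, authorship .....
After op 4 (insert('a')): buffer="aapzfaya" (len 8), cursors c1@2 c3@2 c2@8, authorship 13.....2
After op 5 (add_cursor(5)): buffer="aapzfaya" (len 8), cursors c1@2 c3@2 c4@5 c2@8, authorship 13.....2
After op 6 (insert('r')): buffer="aarrpzfrayar" (len 12), cursors c1@4 c3@4 c4@8 c2@12, authorship 1313...4..22
After op 7 (insert('j')): buffer="aarrjjpzfrjayarj" (len 16), cursors c1@6 c3@6 c4@11 c2@16, authorship 131313...44..222

Answer: aarrjjpzfrjayarj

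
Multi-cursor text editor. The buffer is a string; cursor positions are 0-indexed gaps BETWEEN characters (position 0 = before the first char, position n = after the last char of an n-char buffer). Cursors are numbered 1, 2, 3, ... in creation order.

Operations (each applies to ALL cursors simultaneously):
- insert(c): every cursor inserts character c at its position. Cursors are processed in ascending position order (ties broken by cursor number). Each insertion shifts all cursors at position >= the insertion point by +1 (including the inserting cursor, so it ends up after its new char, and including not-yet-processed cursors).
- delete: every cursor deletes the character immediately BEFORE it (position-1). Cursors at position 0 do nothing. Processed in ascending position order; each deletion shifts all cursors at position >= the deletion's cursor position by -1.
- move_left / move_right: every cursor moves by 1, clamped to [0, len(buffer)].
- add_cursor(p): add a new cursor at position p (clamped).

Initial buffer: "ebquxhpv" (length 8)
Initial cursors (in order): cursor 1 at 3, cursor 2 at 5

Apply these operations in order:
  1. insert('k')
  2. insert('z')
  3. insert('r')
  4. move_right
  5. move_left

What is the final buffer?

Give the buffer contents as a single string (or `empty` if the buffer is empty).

After op 1 (insert('k')): buffer="ebqkuxkhpv" (len 10), cursors c1@4 c2@7, authorship ...1..2...
After op 2 (insert('z')): buffer="ebqkzuxkzhpv" (len 12), cursors c1@5 c2@9, authorship ...11..22...
After op 3 (insert('r')): buffer="ebqkzruxkzrhpv" (len 14), cursors c1@6 c2@11, authorship ...111..222...
After op 4 (move_right): buffer="ebqkzruxkzrhpv" (len 14), cursors c1@7 c2@12, authorship ...111..222...
After op 5 (move_left): buffer="ebqkzruxkzrhpv" (len 14), cursors c1@6 c2@11, authorship ...111..222...

Answer: ebqkzruxkzrhpv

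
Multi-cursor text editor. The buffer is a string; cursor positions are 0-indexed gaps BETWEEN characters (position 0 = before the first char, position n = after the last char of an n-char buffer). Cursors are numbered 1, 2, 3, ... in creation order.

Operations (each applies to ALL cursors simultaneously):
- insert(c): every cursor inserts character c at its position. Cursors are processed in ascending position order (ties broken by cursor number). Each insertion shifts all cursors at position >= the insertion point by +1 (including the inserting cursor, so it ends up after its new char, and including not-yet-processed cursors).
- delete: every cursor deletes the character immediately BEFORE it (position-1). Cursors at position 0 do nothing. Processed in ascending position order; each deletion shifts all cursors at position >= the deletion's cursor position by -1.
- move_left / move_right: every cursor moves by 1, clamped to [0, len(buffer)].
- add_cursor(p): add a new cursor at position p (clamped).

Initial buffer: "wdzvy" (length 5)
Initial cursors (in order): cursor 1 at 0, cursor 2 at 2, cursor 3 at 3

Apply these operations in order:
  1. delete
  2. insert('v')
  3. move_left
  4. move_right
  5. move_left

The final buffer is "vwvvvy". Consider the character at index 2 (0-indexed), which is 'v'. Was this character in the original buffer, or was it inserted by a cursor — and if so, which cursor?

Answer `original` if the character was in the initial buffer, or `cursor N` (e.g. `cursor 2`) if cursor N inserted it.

After op 1 (delete): buffer="wvy" (len 3), cursors c1@0 c2@1 c3@1, authorship ...
After op 2 (insert('v')): buffer="vwvvvy" (len 6), cursors c1@1 c2@4 c3@4, authorship 1.23..
After op 3 (move_left): buffer="vwvvvy" (len 6), cursors c1@0 c2@3 c3@3, authorship 1.23..
After op 4 (move_right): buffer="vwvvvy" (len 6), cursors c1@1 c2@4 c3@4, authorship 1.23..
After op 5 (move_left): buffer="vwvvvy" (len 6), cursors c1@0 c2@3 c3@3, authorship 1.23..
Authorship (.=original, N=cursor N): 1 . 2 3 . .
Index 2: author = 2

Answer: cursor 2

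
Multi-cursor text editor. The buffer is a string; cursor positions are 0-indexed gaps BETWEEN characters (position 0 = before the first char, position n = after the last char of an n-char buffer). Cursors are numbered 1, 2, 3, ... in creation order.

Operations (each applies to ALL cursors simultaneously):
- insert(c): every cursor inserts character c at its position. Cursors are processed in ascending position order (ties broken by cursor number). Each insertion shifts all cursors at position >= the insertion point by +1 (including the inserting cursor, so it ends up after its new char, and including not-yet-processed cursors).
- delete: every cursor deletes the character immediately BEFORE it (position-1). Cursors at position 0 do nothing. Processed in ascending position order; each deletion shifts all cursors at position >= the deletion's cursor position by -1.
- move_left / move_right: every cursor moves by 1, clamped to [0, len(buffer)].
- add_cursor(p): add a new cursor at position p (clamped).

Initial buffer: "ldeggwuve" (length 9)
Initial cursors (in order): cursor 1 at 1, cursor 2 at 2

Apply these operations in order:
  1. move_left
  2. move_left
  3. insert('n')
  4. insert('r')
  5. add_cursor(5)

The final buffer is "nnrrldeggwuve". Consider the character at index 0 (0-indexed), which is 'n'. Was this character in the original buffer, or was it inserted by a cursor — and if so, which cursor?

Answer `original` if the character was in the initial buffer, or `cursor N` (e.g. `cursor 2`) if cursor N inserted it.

After op 1 (move_left): buffer="ldeggwuve" (len 9), cursors c1@0 c2@1, authorship .........
After op 2 (move_left): buffer="ldeggwuve" (len 9), cursors c1@0 c2@0, authorship .........
After op 3 (insert('n')): buffer="nnldeggwuve" (len 11), cursors c1@2 c2@2, authorship 12.........
After op 4 (insert('r')): buffer="nnrrldeggwuve" (len 13), cursors c1@4 c2@4, authorship 1212.........
After op 5 (add_cursor(5)): buffer="nnrrldeggwuve" (len 13), cursors c1@4 c2@4 c3@5, authorship 1212.........
Authorship (.=original, N=cursor N): 1 2 1 2 . . . . . . . . .
Index 0: author = 1

Answer: cursor 1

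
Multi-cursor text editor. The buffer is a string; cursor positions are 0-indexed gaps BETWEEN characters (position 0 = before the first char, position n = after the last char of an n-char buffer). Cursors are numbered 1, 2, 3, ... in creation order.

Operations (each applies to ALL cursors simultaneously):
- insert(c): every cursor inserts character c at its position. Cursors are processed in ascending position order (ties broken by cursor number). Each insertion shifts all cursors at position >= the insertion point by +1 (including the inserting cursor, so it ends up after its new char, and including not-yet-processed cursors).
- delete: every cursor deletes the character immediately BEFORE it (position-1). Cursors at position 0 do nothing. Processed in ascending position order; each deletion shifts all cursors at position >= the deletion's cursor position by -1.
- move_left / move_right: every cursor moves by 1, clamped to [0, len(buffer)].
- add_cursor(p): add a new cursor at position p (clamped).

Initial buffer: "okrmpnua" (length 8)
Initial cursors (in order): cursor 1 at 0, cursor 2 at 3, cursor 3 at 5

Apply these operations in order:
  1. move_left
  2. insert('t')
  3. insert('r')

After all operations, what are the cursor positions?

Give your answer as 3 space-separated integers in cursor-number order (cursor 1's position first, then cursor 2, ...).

Answer: 2 6 10

Derivation:
After op 1 (move_left): buffer="okrmpnua" (len 8), cursors c1@0 c2@2 c3@4, authorship ........
After op 2 (insert('t')): buffer="toktrmtpnua" (len 11), cursors c1@1 c2@4 c3@7, authorship 1..2..3....
After op 3 (insert('r')): buffer="troktrrmtrpnua" (len 14), cursors c1@2 c2@6 c3@10, authorship 11..22..33....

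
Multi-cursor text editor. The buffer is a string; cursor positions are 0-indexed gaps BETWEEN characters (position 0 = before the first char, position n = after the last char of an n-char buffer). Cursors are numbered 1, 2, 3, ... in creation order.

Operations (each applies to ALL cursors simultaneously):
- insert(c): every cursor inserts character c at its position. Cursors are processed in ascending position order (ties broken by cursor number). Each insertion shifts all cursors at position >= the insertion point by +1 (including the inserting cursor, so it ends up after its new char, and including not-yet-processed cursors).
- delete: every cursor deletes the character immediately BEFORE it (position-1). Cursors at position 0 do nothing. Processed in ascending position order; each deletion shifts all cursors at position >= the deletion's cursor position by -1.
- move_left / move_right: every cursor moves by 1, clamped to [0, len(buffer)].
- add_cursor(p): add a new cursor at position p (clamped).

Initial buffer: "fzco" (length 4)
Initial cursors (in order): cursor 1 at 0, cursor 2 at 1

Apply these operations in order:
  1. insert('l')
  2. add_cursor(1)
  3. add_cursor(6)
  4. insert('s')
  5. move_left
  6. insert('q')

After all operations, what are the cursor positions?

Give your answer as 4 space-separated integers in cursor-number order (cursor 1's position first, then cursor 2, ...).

Answer: 4 8 4 13

Derivation:
After op 1 (insert('l')): buffer="lflzco" (len 6), cursors c1@1 c2@3, authorship 1.2...
After op 2 (add_cursor(1)): buffer="lflzco" (len 6), cursors c1@1 c3@1 c2@3, authorship 1.2...
After op 3 (add_cursor(6)): buffer="lflzco" (len 6), cursors c1@1 c3@1 c2@3 c4@6, authorship 1.2...
After op 4 (insert('s')): buffer="lssflszcos" (len 10), cursors c1@3 c3@3 c2@6 c4@10, authorship 113.22...4
After op 5 (move_left): buffer="lssflszcos" (len 10), cursors c1@2 c3@2 c2@5 c4@9, authorship 113.22...4
After op 6 (insert('q')): buffer="lsqqsflqszcoqs" (len 14), cursors c1@4 c3@4 c2@8 c4@13, authorship 11133.222...44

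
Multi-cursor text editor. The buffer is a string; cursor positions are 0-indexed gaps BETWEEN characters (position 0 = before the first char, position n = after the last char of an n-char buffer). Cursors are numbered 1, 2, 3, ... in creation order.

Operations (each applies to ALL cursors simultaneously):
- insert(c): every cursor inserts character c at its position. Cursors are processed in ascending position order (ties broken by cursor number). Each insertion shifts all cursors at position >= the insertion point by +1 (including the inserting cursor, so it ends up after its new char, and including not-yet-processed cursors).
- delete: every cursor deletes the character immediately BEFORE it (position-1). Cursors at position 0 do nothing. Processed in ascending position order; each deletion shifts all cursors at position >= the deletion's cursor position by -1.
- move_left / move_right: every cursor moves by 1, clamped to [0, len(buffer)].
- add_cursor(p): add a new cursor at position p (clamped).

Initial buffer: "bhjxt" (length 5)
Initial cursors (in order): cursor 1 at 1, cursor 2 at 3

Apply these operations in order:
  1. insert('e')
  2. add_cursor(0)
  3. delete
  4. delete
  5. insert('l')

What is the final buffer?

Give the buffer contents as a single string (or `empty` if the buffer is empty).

Answer: llhlxt

Derivation:
After op 1 (insert('e')): buffer="behjext" (len 7), cursors c1@2 c2@5, authorship .1..2..
After op 2 (add_cursor(0)): buffer="behjext" (len 7), cursors c3@0 c1@2 c2@5, authorship .1..2..
After op 3 (delete): buffer="bhjxt" (len 5), cursors c3@0 c1@1 c2@3, authorship .....
After op 4 (delete): buffer="hxt" (len 3), cursors c1@0 c3@0 c2@1, authorship ...
After op 5 (insert('l')): buffer="llhlxt" (len 6), cursors c1@2 c3@2 c2@4, authorship 13.2..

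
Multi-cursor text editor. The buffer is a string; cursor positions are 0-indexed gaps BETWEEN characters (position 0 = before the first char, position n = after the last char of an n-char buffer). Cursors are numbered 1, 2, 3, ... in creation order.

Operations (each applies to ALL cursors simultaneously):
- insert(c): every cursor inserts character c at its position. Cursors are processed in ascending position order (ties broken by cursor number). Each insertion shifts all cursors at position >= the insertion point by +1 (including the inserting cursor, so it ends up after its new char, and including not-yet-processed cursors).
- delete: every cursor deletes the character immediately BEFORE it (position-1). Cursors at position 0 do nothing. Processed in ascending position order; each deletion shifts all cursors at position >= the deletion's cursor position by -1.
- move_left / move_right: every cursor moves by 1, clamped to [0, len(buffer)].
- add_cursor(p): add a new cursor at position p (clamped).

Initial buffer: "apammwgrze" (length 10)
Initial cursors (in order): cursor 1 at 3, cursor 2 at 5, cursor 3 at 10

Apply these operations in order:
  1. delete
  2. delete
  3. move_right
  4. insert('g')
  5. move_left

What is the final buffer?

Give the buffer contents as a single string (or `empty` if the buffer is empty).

After op 1 (delete): buffer="apmwgrz" (len 7), cursors c1@2 c2@3 c3@7, authorship .......
After op 2 (delete): buffer="awgr" (len 4), cursors c1@1 c2@1 c3@4, authorship ....
After op 3 (move_right): buffer="awgr" (len 4), cursors c1@2 c2@2 c3@4, authorship ....
After op 4 (insert('g')): buffer="awgggrg" (len 7), cursors c1@4 c2@4 c3@7, authorship ..12..3
After op 5 (move_left): buffer="awgggrg" (len 7), cursors c1@3 c2@3 c3@6, authorship ..12..3

Answer: awgggrg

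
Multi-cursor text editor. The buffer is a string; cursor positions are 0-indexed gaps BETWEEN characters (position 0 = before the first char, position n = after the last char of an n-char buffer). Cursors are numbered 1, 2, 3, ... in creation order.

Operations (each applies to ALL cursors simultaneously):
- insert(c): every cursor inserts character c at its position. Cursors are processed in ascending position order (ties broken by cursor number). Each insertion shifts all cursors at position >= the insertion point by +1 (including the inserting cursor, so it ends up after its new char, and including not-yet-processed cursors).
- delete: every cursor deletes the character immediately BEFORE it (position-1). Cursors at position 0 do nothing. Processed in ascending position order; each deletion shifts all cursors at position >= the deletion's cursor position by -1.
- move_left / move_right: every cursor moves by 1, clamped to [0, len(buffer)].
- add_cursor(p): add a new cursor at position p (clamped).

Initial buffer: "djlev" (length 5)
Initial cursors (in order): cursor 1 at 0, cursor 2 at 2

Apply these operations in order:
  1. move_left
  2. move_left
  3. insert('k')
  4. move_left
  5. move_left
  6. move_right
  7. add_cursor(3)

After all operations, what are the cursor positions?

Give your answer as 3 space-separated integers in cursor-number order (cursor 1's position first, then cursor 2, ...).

After op 1 (move_left): buffer="djlev" (len 5), cursors c1@0 c2@1, authorship .....
After op 2 (move_left): buffer="djlev" (len 5), cursors c1@0 c2@0, authorship .....
After op 3 (insert('k')): buffer="kkdjlev" (len 7), cursors c1@2 c2@2, authorship 12.....
After op 4 (move_left): buffer="kkdjlev" (len 7), cursors c1@1 c2@1, authorship 12.....
After op 5 (move_left): buffer="kkdjlev" (len 7), cursors c1@0 c2@0, authorship 12.....
After op 6 (move_right): buffer="kkdjlev" (len 7), cursors c1@1 c2@1, authorship 12.....
After op 7 (add_cursor(3)): buffer="kkdjlev" (len 7), cursors c1@1 c2@1 c3@3, authorship 12.....

Answer: 1 1 3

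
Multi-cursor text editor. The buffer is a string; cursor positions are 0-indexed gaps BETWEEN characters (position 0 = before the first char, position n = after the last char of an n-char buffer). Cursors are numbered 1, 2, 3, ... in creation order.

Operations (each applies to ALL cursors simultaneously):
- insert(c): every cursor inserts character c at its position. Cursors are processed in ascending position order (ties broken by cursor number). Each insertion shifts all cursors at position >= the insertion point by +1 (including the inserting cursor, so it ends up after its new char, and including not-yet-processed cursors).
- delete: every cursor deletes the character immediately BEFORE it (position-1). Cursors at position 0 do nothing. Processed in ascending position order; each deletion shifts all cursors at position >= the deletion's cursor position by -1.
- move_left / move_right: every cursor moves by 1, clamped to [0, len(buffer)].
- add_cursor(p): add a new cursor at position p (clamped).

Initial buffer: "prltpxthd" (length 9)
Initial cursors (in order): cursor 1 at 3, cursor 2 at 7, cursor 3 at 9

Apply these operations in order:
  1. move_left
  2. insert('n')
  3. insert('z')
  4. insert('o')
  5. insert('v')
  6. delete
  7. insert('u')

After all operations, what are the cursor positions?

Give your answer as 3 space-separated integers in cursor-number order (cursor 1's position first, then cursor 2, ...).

After op 1 (move_left): buffer="prltpxthd" (len 9), cursors c1@2 c2@6 c3@8, authorship .........
After op 2 (insert('n')): buffer="prnltpxnthnd" (len 12), cursors c1@3 c2@8 c3@11, authorship ..1....2..3.
After op 3 (insert('z')): buffer="prnzltpxnzthnzd" (len 15), cursors c1@4 c2@10 c3@14, authorship ..11....22..33.
After op 4 (insert('o')): buffer="prnzoltpxnzothnzod" (len 18), cursors c1@5 c2@12 c3@17, authorship ..111....222..333.
After op 5 (insert('v')): buffer="prnzovltpxnzovthnzovd" (len 21), cursors c1@6 c2@14 c3@20, authorship ..1111....2222..3333.
After op 6 (delete): buffer="prnzoltpxnzothnzod" (len 18), cursors c1@5 c2@12 c3@17, authorship ..111....222..333.
After op 7 (insert('u')): buffer="prnzoultpxnzouthnzoud" (len 21), cursors c1@6 c2@14 c3@20, authorship ..1111....2222..3333.

Answer: 6 14 20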